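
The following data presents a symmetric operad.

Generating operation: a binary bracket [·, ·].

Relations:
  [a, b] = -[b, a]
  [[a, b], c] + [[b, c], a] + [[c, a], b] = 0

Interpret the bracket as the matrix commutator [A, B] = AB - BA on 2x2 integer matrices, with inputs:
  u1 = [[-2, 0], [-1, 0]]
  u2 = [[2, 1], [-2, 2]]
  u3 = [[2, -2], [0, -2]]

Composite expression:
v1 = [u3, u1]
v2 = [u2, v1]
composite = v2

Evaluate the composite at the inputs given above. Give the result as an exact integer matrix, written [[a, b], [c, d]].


[[-4, -4], [-8, 4]]


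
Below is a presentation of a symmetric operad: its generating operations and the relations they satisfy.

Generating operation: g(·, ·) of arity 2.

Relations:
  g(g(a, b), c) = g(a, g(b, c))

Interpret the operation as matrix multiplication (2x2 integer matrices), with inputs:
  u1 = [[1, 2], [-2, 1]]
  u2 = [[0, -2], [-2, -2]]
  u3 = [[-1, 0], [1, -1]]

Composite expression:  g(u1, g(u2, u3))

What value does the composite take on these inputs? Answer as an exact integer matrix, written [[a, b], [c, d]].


[[-2, 6], [4, -2]]

g(u2, u3) = [[-2, 2], [0, 2]]
g(u1, g(u2, u3)) = [[-2, 6], [4, -2]]


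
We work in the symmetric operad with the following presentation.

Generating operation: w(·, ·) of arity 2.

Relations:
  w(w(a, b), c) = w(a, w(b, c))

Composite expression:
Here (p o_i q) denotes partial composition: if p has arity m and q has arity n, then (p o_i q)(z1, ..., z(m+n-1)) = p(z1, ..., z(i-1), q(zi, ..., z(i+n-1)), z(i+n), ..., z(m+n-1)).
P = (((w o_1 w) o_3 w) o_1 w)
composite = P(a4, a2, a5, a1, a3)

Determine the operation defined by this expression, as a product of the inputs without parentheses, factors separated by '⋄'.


a4 ⋄ a2 ⋄ a5 ⋄ a1 ⋄ a3

All parenthesizations of w agree; list the a-inputs left to right.
w(a4, a2) reduces to a4 ⋄ a2
w(w(a4, a2), a5) reduces to a4 ⋄ a2 ⋄ a5
w(a1, a3) reduces to a1 ⋄ a3
w(w(w(a4, a2), a5), w(a1, a3)) reduces to a4 ⋄ a2 ⋄ a5 ⋄ a1 ⋄ a3


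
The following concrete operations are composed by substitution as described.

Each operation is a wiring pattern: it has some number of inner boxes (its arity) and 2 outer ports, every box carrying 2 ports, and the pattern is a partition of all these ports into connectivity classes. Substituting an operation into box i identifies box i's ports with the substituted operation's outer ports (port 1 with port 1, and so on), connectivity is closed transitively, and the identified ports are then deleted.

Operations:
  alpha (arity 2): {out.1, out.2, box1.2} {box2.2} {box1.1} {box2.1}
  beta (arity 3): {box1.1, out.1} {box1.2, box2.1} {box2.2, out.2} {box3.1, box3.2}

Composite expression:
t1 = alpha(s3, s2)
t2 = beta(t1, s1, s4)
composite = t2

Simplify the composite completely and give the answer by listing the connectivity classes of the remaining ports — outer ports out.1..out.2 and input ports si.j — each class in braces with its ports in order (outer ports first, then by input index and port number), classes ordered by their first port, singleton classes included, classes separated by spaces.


{out.1, s1.1, s3.2} {out.2, s1.2} {s2.1} {s2.2} {s3.1} {s4.1, s4.2}

Two ports join when wires chain via beta-identified ports.
stage alpha: inputs (s3, s2), connectivity {out.1, out.2, s3.2} {s2.1} {s2.2} {s3.1}, out.j its boundary
stage beta: inputs (s3, s2, s1, s4), connectivity {out.1, s1.1, s3.2} {out.2, s1.2} {s2.1} {s2.2} {s3.1} {s4.1, s4.2}, out.j its boundary


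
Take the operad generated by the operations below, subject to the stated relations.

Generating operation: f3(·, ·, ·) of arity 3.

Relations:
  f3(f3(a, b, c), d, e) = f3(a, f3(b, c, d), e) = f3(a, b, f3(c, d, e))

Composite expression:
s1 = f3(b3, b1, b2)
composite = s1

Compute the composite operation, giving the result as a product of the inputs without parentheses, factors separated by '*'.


b3 * b1 * b2

The f3-tree's shape is irrelevant; the b-reading-order decides.
f3(b3, b1, b2) spells out as b3 * b1 * b2


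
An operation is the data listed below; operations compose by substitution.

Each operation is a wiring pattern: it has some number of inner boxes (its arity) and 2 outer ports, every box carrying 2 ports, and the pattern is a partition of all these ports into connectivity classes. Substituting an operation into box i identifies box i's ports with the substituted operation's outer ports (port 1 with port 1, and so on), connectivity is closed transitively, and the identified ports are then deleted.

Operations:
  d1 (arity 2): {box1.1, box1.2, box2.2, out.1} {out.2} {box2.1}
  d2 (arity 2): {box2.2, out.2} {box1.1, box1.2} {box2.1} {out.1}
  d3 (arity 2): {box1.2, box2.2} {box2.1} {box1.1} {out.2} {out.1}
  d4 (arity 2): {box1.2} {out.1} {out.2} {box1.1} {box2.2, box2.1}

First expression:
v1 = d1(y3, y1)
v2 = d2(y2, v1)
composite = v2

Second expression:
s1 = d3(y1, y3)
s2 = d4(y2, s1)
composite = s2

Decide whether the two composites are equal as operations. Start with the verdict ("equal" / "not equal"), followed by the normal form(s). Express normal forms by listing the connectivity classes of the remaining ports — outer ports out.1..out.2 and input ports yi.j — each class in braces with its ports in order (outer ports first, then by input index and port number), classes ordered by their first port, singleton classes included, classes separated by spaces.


not equal; first: {out.1} {out.2} {y1.1} {y1.2, y3.1, y3.2} {y2.1, y2.2}; second: {out.1} {out.2} {y1.1} {y1.2, y3.2} {y2.1} {y2.2} {y3.1}

The first composite normalizes to {out.1} {out.2} {y1.1} {y1.2, y3.1, y3.2} {y2.1, y2.2}
The second composite normalizes to {out.1} {out.2} {y1.1} {y1.2, y3.2} {y2.1} {y2.2} {y3.1}
They disagree, so not equal.


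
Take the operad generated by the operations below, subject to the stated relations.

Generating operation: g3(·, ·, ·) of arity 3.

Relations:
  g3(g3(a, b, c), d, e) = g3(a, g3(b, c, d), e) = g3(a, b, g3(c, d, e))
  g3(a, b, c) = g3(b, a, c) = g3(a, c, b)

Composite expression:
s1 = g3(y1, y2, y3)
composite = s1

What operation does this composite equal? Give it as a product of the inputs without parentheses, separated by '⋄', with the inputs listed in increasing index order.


With g3 associative and commutative, the y-input set is all that matters.
g3(y1, y2, y3) reduces to y1 ⋄ y2 ⋄ y3
the factors in increasing index order: y1 ⋄ y2 ⋄ y3

y1 ⋄ y2 ⋄ y3


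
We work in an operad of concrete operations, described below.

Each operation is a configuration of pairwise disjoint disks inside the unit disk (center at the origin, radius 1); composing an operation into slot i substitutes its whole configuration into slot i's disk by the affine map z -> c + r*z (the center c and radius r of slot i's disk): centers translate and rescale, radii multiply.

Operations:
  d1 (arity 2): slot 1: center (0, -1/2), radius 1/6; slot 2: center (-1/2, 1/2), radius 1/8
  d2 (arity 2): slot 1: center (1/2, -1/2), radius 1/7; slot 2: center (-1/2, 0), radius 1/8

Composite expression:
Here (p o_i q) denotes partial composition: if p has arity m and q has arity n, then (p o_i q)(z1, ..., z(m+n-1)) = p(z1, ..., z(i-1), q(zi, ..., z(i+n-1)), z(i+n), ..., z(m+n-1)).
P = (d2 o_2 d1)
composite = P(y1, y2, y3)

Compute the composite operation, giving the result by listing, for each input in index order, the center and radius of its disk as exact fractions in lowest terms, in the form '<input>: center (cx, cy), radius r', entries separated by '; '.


y1: center (1/2, -1/2), radius 1/7; y2: center (-1/2, -1/16), radius 1/48; y3: center (-9/16, 1/16), radius 1/64

Each y-disk chains the slot maps above it in d2; radii multiply.
y1 passes through 1 substitution, ending at center (1/2, -1/2), radius 1/7
y2 passes through 2 substitutions, ending at center (-1/2, -1/16), radius 1/48
y3 passes through 2 substitutions, ending at center (-9/16, 1/16), radius 1/64


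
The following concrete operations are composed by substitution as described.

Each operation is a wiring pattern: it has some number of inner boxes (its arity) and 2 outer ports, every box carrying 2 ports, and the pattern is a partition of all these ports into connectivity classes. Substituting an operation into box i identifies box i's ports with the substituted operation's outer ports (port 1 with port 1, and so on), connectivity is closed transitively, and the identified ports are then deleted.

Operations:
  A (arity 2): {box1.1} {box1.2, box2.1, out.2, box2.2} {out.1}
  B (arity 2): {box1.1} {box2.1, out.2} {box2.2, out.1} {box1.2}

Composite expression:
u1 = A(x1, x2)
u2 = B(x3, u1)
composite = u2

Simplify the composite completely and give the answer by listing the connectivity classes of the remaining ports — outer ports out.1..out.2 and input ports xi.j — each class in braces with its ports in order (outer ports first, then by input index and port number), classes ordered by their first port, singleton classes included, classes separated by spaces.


{out.1, x1.2, x2.1, x2.2} {out.2} {x1.1} {x3.1} {x3.2}

Two ports join when wires chain via B-identified ports.
A over (x1, x2) gives {out.1} {out.2, x1.2, x2.1, x2.2} {x1.1}, out.j being that stage's outer ports
B over (x3, x1, x2) gives {out.1, x1.2, x2.1, x2.2} {out.2} {x1.1} {x3.1} {x3.2}, out.j being that stage's outer ports


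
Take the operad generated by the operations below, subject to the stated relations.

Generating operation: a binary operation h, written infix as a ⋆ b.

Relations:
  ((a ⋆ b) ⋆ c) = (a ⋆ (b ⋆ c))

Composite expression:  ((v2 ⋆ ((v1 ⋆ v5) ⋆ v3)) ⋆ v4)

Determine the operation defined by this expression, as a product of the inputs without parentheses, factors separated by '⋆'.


v2 ⋆ v1 ⋆ v5 ⋆ v3 ⋆ v4

Under associativity of h, the answer is the v's in reading order.
(v1 ⋆ v5) unparenthesizes to v1 ⋆ v5
((v1 ⋆ v5) ⋆ v3) unparenthesizes to v1 ⋆ v5 ⋆ v3
(v2 ⋆ ((v1 ⋆ v5) ⋆ v3)) unparenthesizes to v2 ⋆ v1 ⋆ v5 ⋆ v3
((v2 ⋆ ((v1 ⋆ v5) ⋆ v3)) ⋆ v4) unparenthesizes to v2 ⋆ v1 ⋆ v5 ⋆ v3 ⋆ v4


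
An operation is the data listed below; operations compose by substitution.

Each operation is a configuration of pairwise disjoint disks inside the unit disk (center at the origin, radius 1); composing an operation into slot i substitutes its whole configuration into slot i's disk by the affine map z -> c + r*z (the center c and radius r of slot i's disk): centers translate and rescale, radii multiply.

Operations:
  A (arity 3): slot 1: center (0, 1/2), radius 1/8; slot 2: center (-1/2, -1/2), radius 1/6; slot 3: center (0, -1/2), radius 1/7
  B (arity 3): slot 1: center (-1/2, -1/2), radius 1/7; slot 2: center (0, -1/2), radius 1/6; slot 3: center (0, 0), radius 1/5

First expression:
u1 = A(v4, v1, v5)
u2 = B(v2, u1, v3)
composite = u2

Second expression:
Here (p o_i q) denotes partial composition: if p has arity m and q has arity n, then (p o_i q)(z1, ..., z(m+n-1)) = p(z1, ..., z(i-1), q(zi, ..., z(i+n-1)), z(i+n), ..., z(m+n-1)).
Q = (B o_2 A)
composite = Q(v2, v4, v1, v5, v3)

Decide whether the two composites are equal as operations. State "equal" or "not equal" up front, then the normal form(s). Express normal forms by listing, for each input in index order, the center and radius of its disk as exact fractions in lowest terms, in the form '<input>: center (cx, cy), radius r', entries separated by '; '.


equal: each reduces to v1: center (-1/12, -7/12), radius 1/36; v2: center (-1/2, -1/2), radius 1/7; v3: center (0, 0), radius 1/5; v4: center (0, -5/12), radius 1/48; v5: center (0, -7/12), radius 1/42

Reducing the first expression gives v1: center (-1/12, -7/12), radius 1/36; v2: center (-1/2, -1/2), radius 1/7; v3: center (0, 0), radius 1/5; v4: center (0, -5/12), radius 1/48; v5: center (0, -7/12), radius 1/42
Reducing the second expression gives v1: center (-1/12, -7/12), radius 1/36; v2: center (-1/2, -1/2), radius 1/7; v3: center (0, 0), radius 1/5; v4: center (0, -5/12), radius 1/48; v5: center (0, -7/12), radius 1/42
Identical normal forms: equal.


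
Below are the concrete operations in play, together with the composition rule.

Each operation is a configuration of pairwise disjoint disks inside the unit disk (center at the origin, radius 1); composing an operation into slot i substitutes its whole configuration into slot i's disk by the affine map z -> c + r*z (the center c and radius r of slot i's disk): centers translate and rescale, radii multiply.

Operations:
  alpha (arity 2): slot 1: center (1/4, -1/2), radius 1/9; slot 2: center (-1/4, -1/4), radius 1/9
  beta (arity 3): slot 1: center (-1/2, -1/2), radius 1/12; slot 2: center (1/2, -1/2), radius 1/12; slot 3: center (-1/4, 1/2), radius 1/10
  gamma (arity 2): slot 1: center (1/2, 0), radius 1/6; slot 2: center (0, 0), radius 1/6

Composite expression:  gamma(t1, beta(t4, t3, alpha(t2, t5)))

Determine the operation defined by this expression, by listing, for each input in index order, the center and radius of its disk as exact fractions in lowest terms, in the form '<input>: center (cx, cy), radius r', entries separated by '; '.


Only the slot chain above each t matters under gamma; compose those maps.
input t1: applying the 1 nested substitution gives center (1/2, 0), radius 1/6
input t4: applying the 2 nested substitutions gives center (-1/12, -1/12), radius 1/72
input t3: applying the 2 nested substitutions gives center (1/12, -1/12), radius 1/72
input t2: applying the 3 nested substitutions gives center (-3/80, 3/40), radius 1/540
input t5: applying the 3 nested substitutions gives center (-11/240, 19/240), radius 1/540

t1: center (1/2, 0), radius 1/6; t2: center (-3/80, 3/40), radius 1/540; t3: center (1/12, -1/12), radius 1/72; t4: center (-1/12, -1/12), radius 1/72; t5: center (-11/240, 19/240), radius 1/540


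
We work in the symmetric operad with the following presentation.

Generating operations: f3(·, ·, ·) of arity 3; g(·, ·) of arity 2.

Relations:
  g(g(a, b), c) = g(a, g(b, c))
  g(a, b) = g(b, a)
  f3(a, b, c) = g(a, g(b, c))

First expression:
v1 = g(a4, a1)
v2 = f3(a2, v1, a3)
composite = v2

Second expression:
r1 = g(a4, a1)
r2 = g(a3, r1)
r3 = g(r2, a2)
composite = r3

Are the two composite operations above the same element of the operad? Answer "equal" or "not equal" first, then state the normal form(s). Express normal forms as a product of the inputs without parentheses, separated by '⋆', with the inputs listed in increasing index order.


In normal form, the first expression is a1 ⋆ a2 ⋆ a3 ⋆ a4
In normal form, the second expression is a1 ⋆ a2 ⋆ a3 ⋆ a4
The normal forms match — equal.

equal: each reduces to a1 ⋆ a2 ⋆ a3 ⋆ a4


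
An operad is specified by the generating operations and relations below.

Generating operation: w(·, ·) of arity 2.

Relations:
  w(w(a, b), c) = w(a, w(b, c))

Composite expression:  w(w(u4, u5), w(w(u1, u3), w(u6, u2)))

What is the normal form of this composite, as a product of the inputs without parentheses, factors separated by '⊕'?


u4 ⊕ u5 ⊕ u1 ⊕ u3 ⊕ u6 ⊕ u2

Key point: w is associative — brackets drop, the u-order remains.
w(u4, u5) unparenthesizes to u4 ⊕ u5
w(u1, u3) unparenthesizes to u1 ⊕ u3
w(u6, u2) unparenthesizes to u6 ⊕ u2
w(w(u1, u3), w(u6, u2)) unparenthesizes to u1 ⊕ u3 ⊕ u6 ⊕ u2
w(w(u4, u5), w(w(u1, u3), w(u6, u2))) unparenthesizes to u4 ⊕ u5 ⊕ u1 ⊕ u3 ⊕ u6 ⊕ u2


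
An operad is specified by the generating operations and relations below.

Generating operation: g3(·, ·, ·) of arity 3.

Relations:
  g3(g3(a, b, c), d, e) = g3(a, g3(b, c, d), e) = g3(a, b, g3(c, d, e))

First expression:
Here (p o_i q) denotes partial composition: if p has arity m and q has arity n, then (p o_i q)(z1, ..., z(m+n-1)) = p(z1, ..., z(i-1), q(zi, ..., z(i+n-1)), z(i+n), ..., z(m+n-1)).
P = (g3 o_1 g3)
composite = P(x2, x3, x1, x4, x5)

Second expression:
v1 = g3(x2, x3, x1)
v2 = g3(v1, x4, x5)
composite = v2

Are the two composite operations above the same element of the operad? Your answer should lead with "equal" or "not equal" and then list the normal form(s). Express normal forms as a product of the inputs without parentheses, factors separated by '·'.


The first expression, normalized: x2 · x3 · x1 · x4 · x5
The second expression, normalized: x2 · x3 · x1 · x4 · x5
The forms coincide; equal.

equal — both sides give x2 · x3 · x1 · x4 · x5


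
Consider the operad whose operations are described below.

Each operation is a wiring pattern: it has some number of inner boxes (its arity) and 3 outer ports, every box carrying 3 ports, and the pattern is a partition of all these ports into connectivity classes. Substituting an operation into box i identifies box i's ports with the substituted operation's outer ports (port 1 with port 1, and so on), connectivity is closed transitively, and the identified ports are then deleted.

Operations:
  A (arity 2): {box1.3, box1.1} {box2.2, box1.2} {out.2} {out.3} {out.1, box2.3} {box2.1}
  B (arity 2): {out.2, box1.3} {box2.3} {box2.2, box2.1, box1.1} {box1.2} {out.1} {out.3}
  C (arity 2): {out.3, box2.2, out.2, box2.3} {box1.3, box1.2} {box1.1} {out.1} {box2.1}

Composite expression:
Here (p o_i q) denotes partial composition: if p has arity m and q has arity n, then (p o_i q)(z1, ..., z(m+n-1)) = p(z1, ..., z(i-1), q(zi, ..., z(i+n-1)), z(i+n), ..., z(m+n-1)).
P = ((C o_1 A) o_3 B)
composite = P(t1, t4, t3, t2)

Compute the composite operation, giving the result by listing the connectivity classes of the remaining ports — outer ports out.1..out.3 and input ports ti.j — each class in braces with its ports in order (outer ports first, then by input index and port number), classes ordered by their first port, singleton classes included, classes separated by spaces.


{out.1} {out.2, out.3, t3.3} {t1.1, t1.3} {t1.2, t4.2} {t2.1, t2.2, t3.1} {t2.3} {t3.2} {t4.1} {t4.3}


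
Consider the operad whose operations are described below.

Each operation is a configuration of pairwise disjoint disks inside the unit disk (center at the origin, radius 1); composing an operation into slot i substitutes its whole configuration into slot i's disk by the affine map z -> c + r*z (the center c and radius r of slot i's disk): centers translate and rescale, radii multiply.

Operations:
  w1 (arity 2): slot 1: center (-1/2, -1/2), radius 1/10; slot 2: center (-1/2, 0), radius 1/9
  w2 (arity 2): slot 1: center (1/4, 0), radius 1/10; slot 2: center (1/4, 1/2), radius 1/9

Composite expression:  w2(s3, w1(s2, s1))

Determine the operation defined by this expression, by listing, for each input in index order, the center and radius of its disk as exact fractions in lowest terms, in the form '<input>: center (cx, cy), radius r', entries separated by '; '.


s1: center (7/36, 1/2), radius 1/81; s2: center (7/36, 4/9), radius 1/90; s3: center (1/4, 0), radius 1/10

Follow each s-input down from w2: c' goes to c + r*c', radius to r*r'.
for s3, the 1-step affine chain lands on center (1/4, 0), radius 1/10
for s2, the 2-step affine chain lands on center (7/36, 4/9), radius 1/90
for s1, the 2-step affine chain lands on center (7/36, 1/2), radius 1/81


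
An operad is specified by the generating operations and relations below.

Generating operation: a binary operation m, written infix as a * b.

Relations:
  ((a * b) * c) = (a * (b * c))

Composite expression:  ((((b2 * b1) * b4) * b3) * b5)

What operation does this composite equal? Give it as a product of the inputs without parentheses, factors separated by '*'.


The m-tree's shape is irrelevant; the b-reading-order decides.
(b2 * b1) spells out as b2 * b1
((b2 * b1) * b4) spells out as b2 * b1 * b4
(((b2 * b1) * b4) * b3) spells out as b2 * b1 * b4 * b3
((((b2 * b1) * b4) * b3) * b5) spells out as b2 * b1 * b4 * b3 * b5

b2 * b1 * b4 * b3 * b5


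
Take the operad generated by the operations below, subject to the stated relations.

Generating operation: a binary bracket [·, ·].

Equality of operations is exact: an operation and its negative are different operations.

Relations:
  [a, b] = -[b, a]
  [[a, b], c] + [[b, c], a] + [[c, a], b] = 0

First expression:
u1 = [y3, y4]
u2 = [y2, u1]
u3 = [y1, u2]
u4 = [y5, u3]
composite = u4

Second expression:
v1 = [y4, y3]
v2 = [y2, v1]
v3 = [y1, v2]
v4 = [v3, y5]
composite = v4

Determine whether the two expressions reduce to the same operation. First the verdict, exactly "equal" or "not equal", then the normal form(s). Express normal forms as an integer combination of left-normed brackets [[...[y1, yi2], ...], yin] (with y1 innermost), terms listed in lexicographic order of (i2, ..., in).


equal: each reduces to -[[[[y1, y2], y3], y4], y5] + [[[[y1, y2], y4], y3], y5] + [[[[y1, y3], y4], y2], y5] - [[[[y1, y4], y3], y2], y5]

The first expression, normalized: -[[[[y1, y2], y3], y4], y5] + [[[[y1, y2], y4], y3], y5] + [[[[y1, y3], y4], y2], y5] - [[[[y1, y4], y3], y2], y5]
The second expression, normalized: -[[[[y1, y2], y3], y4], y5] + [[[[y1, y2], y4], y3], y5] + [[[[y1, y3], y4], y2], y5] - [[[[y1, y4], y3], y2], y5]
Same normal form: equal.


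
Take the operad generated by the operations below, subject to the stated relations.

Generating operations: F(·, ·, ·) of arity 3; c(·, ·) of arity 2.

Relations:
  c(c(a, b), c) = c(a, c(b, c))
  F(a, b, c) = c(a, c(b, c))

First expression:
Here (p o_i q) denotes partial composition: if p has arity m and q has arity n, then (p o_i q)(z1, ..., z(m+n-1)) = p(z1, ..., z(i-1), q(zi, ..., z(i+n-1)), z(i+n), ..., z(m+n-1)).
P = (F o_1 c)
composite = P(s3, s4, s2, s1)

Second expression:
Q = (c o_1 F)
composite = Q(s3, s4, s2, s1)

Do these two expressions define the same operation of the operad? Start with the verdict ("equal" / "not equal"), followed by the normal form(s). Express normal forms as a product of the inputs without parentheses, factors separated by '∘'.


equal; both compose to s3 ∘ s4 ∘ s2 ∘ s1


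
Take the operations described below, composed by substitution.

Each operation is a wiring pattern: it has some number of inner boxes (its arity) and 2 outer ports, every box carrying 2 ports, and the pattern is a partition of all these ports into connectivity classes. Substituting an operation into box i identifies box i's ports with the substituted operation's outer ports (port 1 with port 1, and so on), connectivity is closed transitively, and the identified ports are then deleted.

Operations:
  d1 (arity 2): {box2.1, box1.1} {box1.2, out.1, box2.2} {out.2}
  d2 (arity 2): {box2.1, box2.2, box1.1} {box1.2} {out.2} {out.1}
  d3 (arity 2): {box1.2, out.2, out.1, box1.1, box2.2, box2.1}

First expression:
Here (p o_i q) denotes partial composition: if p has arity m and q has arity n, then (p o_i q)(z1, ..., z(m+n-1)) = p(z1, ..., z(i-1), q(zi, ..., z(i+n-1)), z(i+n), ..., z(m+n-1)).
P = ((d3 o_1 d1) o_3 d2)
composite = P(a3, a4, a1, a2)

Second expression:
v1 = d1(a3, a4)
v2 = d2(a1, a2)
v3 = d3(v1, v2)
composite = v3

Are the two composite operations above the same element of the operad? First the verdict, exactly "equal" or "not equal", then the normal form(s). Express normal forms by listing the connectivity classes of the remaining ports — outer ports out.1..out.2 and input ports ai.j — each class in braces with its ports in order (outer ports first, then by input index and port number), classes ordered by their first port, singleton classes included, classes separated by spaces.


equal; the common form is {out.1, out.2, a3.2, a4.2} {a1.1, a2.1, a2.2} {a1.2} {a3.1, a4.1}

The first composite normalizes to {out.1, out.2, a3.2, a4.2} {a1.1, a2.1, a2.2} {a1.2} {a3.1, a4.1}
The second composite normalizes to {out.1, out.2, a3.2, a4.2} {a1.1, a2.1, a2.2} {a1.2} {a3.1, a4.1}
Identical normal forms: equal.


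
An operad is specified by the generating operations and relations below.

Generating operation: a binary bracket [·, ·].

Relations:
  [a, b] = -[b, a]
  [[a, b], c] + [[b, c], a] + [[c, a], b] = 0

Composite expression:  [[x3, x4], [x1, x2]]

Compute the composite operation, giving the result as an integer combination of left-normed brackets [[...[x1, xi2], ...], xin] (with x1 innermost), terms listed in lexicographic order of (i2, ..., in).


-[[[x1, x2], x3], x4] + [[[x1, x2], x4], x3]


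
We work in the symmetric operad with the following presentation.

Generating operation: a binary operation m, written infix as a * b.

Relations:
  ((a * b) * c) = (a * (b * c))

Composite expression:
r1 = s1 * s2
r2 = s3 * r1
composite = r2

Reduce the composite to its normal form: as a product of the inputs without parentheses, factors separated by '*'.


Every regrouping of m is equal, so read the s-inputs in written order.
(s1 * s2) collapses to s1 * s2
(s3 * (s1 * s2)) collapses to s3 * s1 * s2

s3 * s1 * s2


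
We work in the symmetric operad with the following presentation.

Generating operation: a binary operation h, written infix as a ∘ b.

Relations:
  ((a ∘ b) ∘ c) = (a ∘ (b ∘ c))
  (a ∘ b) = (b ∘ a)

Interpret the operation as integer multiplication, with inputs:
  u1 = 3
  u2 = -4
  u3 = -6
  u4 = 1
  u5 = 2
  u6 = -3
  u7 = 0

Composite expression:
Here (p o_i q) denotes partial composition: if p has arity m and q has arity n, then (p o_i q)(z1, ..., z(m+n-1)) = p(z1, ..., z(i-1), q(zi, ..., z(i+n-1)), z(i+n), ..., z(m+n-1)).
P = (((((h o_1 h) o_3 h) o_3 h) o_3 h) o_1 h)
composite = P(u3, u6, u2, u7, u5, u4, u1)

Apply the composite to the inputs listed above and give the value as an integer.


(u3 ∘ u6) = 18
((u3 ∘ u6) ∘ u2) = -72
(u7 ∘ u5) = 0
((u7 ∘ u5) ∘ u4) = 0
(((u7 ∘ u5) ∘ u4) ∘ u1) = 0
(((u3 ∘ u6) ∘ u2) ∘ (((u7 ∘ u5) ∘ u4) ∘ u1)) = 0

0


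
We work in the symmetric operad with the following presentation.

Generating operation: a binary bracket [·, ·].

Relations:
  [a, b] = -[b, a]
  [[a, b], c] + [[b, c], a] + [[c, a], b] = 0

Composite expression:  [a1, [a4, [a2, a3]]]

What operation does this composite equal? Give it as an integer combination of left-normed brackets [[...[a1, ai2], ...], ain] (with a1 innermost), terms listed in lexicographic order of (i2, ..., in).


A multilinear Lie element is pinned by a1-initial words (a1 innermost).
Composite bracket: [a1, [a4, [a2, a3]]]
Applying ab - ba throughout gives 8 signed words (2^3 = 8).
Only words starting with a1 matter:
  the word a1a2a3a4 carries sign -1 and contributes -[[[a1, a2], a3], a4]
  the word a1a3a2a4 carries sign +1 and contributes +[[[a1, a3], a2], a4]
  the word a1a4a2a3 carries sign +1 and contributes +[[[a1, a4], a2], a3]
  the word a1a4a3a2 carries sign -1 and contributes -[[[a1, a4], a3], a2]

-[[[a1, a2], a3], a4] + [[[a1, a3], a2], a4] + [[[a1, a4], a2], a3] - [[[a1, a4], a3], a2]


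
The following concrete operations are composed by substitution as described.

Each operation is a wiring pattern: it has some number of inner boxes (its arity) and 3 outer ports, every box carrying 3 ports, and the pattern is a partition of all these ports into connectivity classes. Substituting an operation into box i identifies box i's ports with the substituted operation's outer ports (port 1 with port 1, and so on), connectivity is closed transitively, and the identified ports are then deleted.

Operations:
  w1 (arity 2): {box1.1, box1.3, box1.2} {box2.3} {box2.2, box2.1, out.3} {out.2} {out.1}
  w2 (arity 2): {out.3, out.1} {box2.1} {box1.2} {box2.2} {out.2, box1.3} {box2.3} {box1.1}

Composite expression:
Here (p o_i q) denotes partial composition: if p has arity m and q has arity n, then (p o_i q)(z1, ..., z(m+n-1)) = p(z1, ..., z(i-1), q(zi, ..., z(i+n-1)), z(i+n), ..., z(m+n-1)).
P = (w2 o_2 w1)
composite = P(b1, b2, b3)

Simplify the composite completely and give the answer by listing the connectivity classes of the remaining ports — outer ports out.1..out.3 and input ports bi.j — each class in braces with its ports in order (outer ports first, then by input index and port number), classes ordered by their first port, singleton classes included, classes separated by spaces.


{out.1, out.3} {out.2, b1.3} {b1.1} {b1.2} {b2.1, b2.2, b2.3} {b3.1, b3.2} {b3.3}

Connectivity passes through glued w2-boundaries; trace each wire chain.
after w1, the pattern on (b2, b3) reads {out.1} {out.2} {out.3, b3.1, b3.2} {b2.1, b2.2, b2.3} {b3.3} (out.j = its outer ports)
after w2, the pattern on (b1, b2, b3) reads {out.1, out.3} {out.2, b1.3} {b1.1} {b1.2} {b2.1, b2.2, b2.3} {b3.1, b3.2} {b3.3} (out.j = its outer ports)


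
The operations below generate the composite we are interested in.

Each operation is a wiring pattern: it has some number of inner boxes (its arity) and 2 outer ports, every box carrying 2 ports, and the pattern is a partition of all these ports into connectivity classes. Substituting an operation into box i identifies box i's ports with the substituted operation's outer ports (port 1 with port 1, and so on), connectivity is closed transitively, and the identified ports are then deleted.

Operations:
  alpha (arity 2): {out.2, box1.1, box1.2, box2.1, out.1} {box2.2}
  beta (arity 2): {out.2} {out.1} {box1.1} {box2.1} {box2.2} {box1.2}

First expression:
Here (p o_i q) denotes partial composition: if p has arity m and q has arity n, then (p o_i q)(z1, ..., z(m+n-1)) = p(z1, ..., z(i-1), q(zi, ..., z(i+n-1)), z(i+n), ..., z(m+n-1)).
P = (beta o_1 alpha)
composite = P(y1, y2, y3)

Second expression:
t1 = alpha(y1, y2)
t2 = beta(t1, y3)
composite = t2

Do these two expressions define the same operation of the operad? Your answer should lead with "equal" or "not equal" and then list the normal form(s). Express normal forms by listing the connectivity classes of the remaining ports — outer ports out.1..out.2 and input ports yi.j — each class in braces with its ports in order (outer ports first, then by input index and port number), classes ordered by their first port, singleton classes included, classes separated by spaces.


equal; both compose to {out.1} {out.2} {y1.1, y1.2, y2.1} {y2.2} {y3.1} {y3.2}

The first expression reduces to {out.1} {out.2} {y1.1, y1.2, y2.1} {y2.2} {y3.1} {y3.2}
The second expression reduces to {out.1} {out.2} {y1.1, y1.2, y2.1} {y2.2} {y3.1} {y3.2}
The forms coincide; equal.


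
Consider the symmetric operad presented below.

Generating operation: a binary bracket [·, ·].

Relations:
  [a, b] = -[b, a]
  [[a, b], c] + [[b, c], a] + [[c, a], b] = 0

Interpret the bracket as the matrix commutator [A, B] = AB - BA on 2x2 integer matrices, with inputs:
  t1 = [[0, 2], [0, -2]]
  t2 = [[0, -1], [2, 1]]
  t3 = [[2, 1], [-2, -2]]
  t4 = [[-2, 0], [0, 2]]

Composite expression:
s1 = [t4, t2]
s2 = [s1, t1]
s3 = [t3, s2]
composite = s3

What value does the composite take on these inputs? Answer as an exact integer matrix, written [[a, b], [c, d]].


[[0, 0], [0, 0]]


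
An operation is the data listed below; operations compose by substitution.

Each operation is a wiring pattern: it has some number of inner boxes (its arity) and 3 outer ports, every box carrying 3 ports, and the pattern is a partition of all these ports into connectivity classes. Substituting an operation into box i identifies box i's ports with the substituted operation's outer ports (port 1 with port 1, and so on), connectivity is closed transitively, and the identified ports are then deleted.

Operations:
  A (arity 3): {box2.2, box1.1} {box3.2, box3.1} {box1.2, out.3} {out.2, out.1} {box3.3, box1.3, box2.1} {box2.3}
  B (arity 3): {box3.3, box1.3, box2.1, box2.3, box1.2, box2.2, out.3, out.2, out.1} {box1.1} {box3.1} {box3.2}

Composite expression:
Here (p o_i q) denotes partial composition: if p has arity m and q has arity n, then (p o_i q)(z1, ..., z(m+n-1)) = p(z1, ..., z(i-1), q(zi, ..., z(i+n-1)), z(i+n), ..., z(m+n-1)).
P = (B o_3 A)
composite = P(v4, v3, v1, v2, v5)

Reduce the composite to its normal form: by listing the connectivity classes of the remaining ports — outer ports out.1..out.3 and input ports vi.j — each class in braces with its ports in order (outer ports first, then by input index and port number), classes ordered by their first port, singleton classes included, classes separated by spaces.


{out.1, out.2, out.3, v1.2, v3.1, v3.2, v3.3, v4.2, v4.3} {v1.1, v2.2} {v1.3, v2.1, v5.3} {v2.3} {v4.1} {v5.1, v5.2}

Two ports join when wires chain via B-identified ports.
through A, on inputs (v1, v2, v5): {out.1, out.2} {out.3, v1.2} {v1.1, v2.2} {v1.3, v2.1, v5.3} {v2.3} {v5.1, v5.2} (out.j = stage outer ports)
through B, on inputs (v4, v3, v1, v2, v5): {out.1, out.2, out.3, v1.2, v3.1, v3.2, v3.3, v4.2, v4.3} {v1.1, v2.2} {v1.3, v2.1, v5.3} {v2.3} {v4.1} {v5.1, v5.2} (out.j = stage outer ports)


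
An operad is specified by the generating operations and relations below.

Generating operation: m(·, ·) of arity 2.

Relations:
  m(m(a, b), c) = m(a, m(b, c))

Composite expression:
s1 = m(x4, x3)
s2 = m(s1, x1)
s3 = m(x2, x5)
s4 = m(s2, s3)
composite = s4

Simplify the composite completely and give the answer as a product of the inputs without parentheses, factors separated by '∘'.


Associativity of m dissolves the nesting; only the x-input order survives.
m(x4, x3) flattens to x4 ∘ x3
m(m(x4, x3), x1) flattens to x4 ∘ x3 ∘ x1
m(x2, x5) flattens to x2 ∘ x5
m(m(m(x4, x3), x1), m(x2, x5)) flattens to x4 ∘ x3 ∘ x1 ∘ x2 ∘ x5

x4 ∘ x3 ∘ x1 ∘ x2 ∘ x5


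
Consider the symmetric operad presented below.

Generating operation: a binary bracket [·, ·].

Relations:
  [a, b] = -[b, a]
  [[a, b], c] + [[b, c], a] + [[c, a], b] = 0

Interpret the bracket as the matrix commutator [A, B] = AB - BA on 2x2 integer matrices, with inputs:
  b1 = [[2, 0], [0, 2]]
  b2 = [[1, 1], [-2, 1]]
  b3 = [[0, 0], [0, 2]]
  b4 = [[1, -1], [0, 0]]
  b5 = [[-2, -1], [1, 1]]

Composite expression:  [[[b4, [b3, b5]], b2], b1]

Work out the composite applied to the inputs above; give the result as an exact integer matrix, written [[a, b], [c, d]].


[b3, b5] = [[0, 2], [2, 0]]
[b4, [b3, b5]] = [[-2, 2], [-2, 2]]
[[b4, [b3, b5]], b2] = [[-2, -4], [-8, 2]]
[[[b4, [b3, b5]], b2], b1] = [[0, 0], [0, 0]]

[[0, 0], [0, 0]]


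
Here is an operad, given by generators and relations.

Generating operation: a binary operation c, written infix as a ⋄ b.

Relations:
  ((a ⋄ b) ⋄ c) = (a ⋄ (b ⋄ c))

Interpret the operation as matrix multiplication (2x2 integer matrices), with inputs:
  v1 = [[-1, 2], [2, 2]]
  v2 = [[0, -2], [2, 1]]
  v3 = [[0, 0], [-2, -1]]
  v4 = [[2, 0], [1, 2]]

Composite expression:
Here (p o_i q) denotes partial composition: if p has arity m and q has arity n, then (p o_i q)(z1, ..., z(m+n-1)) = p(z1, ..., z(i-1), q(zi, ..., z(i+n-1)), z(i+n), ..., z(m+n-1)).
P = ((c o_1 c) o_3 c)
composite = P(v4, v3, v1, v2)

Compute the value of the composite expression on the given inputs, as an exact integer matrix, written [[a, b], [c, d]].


[[0, 0], [-24, -12]]

(v4 ⋄ v3) = [[0, 0], [-4, -2]]
(v1 ⋄ v2) = [[4, 4], [4, -2]]
((v4 ⋄ v3) ⋄ (v1 ⋄ v2)) = [[0, 0], [-24, -12]]


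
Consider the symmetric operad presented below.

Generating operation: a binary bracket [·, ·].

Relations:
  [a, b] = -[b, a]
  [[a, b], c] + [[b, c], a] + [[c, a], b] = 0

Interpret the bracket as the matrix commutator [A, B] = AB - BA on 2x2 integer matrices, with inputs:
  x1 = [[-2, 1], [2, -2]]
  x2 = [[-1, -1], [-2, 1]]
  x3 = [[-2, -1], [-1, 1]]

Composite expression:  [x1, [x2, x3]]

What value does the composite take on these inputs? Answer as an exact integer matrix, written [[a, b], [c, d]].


[x2, x3] = [[-1, -1], [4, 1]]
[x1, [x2, x3]] = [[6, 2], [-4, -6]]

[[6, 2], [-4, -6]]


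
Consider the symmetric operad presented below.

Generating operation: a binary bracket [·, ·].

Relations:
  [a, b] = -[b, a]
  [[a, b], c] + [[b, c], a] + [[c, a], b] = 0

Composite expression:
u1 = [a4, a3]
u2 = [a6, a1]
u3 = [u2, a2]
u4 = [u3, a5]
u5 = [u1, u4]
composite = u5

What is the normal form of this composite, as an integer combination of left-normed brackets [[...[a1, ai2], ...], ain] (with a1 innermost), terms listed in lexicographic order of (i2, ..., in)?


-[[[[[a1, a6], a2], a5], a3], a4] + [[[[[a1, a6], a2], a5], a4], a3]

Skip Jacobi rewriting: expand, keep a1-initial words, read off terms.
Composite bracket: [[a4, a3], [[[a6, a1], a2], a5]]
The bracket unfolds into 32 signed words via [a, b] = ab - ba (2^5 = 32).
Only words starting with a1 matter:
  sign of a1a6a2a5a3a4 is -1, so it contributes -[[[[[a1, a6], a2], a5], a3], a4]
  sign of a1a6a2a5a4a3 is +1, so it contributes +[[[[[a1, a6], a2], a5], a4], a3]


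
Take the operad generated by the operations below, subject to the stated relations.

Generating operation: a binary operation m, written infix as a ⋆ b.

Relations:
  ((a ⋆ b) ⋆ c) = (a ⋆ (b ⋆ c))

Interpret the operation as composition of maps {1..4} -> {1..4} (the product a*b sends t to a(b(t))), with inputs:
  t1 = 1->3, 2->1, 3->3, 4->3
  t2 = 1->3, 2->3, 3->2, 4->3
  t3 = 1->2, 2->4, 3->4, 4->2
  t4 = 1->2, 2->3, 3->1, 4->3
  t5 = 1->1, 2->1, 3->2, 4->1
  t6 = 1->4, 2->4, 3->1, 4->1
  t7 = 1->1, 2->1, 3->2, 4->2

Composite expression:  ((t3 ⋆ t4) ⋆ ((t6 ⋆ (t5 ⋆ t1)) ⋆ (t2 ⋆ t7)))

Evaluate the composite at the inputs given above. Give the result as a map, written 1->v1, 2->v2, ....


(t3 ⋆ t4) = 1->4, 2->4, 3->2, 4->4
(t5 ⋆ t1) = 1->2, 2->1, 3->2, 4->2
(t6 ⋆ (t5 ⋆ t1)) = 1->4, 2->4, 3->4, 4->4
(t2 ⋆ t7) = 1->3, 2->3, 3->3, 4->3
((t6 ⋆ (t5 ⋆ t1)) ⋆ (t2 ⋆ t7)) = 1->4, 2->4, 3->4, 4->4
((t3 ⋆ t4) ⋆ ((t6 ⋆ (t5 ⋆ t1)) ⋆ (t2 ⋆ t7))) = 1->4, 2->4, 3->4, 4->4

1->4, 2->4, 3->4, 4->4


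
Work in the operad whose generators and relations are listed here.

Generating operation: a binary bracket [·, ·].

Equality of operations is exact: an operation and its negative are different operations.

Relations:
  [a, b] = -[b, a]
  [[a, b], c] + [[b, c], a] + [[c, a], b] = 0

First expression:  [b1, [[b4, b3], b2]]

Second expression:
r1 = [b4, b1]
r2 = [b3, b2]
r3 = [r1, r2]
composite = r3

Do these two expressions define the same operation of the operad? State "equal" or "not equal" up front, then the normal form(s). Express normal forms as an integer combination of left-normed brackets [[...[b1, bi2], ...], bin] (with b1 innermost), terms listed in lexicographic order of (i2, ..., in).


not equal; first: [[[b1, b2], b3], b4] - [[[b1, b2], b4], b3] - [[[b1, b3], b4], b2] + [[[b1, b4], b3], b2]; second: [[[b1, b4], b2], b3] - [[[b1, b4], b3], b2]


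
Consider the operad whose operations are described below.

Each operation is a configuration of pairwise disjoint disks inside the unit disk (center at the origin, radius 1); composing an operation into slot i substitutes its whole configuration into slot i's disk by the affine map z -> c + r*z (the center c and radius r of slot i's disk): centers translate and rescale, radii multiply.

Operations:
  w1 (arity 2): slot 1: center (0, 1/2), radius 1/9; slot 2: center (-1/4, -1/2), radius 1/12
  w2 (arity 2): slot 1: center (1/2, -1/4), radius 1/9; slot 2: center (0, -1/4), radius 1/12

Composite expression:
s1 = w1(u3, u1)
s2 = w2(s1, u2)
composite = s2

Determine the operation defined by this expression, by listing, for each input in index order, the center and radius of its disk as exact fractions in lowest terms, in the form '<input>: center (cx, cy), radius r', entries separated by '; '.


u1: center (17/36, -11/36), radius 1/108; u2: center (0, -1/4), radius 1/12; u3: center (1/2, -7/36), radius 1/81

Nesting under w2 composes maps z -> c + r*z down each u-path.
input u3: composing its 2 substitution steps yields center (1/2, -7/36), radius 1/81
input u1: composing its 2 substitution steps yields center (17/36, -11/36), radius 1/108
input u2: composing its 1 substitution step yields center (0, -1/4), radius 1/12


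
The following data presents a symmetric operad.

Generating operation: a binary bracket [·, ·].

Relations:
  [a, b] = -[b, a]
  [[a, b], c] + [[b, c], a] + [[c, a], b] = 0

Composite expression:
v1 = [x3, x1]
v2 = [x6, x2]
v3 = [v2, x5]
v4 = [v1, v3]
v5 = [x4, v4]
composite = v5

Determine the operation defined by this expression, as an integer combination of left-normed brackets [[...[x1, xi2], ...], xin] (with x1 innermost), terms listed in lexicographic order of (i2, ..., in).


-[[[[[x1, x3], x2], x6], x5], x4] + [[[[[x1, x3], x5], x2], x6], x4] - [[[[[x1, x3], x5], x6], x2], x4] + [[[[[x1, x3], x6], x2], x5], x4]

Expand each bracket as ab - ba; the x1-initial words give the coefficients.
Composite bracket: [x4, [[x3, x1], [[x6, x2], x5]]]
Applying ab - ba throughout gives 32 signed words (2^5 = 32).
Keep just the words that open with x1:
  sign of x1x3x2x6x5x4 is -1, so it contributes -[[[[[x1, x3], x2], x6], x5], x4]
  sign of x1x3x5x2x6x4 is +1, so it contributes +[[[[[x1, x3], x5], x2], x6], x4]
  sign of x1x3x5x6x2x4 is -1, so it contributes -[[[[[x1, x3], x5], x6], x2], x4]
  sign of x1x3x6x2x5x4 is +1, so it contributes +[[[[[x1, x3], x6], x2], x5], x4]
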